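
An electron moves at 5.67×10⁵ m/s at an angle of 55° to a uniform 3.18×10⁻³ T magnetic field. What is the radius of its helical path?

r ≈ 8.30×10⁻⁴ m

v⊥ = v sinθ = 5.67×10⁵·sin55° ≈ 4.645×10⁵ m/s.
r = m v⊥/(|q|B) = (9.109×10⁻³¹)(4.645×10⁵)/((1.602×10⁻¹⁹)(3.18×10⁻³)) ≈ 8.30×10⁻⁴ m.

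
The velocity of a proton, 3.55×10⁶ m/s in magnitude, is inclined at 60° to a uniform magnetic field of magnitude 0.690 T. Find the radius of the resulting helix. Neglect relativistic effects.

v⊥ = v sinθ = 3.55×10⁶·sin60° ≈ 3.074×10⁶ m/s.
r = m v⊥/(|q|B) = (1.673×10⁻²⁷)(3.074×10⁶)/((1.602×10⁻¹⁹)(0.690)) ≈ 0.0465 m.

r ≈ 0.0465 m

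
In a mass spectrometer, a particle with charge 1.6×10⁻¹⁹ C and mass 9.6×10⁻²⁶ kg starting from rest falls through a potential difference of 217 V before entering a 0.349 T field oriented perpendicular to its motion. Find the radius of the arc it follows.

r ≈ 0.0462 m

Acceleration: |q|V = ½mv² ⇒ v = √(2|q|V/m) = √(2·1.6×10⁻¹⁹·217/9.6×10⁻²⁶) ≈ 2.689×10⁴ m/s.
In the field: r = mv/(|q|B) = (9.6×10⁻²⁶)(2.689×10⁴)/((1.6×10⁻¹⁹)(0.349)) ≈ 0.0462 m.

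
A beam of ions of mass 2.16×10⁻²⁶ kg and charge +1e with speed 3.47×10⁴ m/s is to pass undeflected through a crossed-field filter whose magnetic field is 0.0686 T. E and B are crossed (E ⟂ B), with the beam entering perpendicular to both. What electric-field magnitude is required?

E = 2380 V/m

For straight-line motion qE = qvB, so E = vB.
E = 3.47×10⁴ × 0.0686 = 2380 V/m.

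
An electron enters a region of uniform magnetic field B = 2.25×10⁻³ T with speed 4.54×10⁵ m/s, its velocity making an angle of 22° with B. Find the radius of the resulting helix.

v⊥ = v sinθ = 4.54×10⁵·sin22° ≈ 1.701×10⁵ m/s.
r = m v⊥/(|q|B) = (9.109×10⁻³¹)(1.701×10⁵)/((1.602×10⁻¹⁹)(2.25×10⁻³)) ≈ 4.30×10⁻⁴ m.

r ≈ 4.30×10⁻⁴ m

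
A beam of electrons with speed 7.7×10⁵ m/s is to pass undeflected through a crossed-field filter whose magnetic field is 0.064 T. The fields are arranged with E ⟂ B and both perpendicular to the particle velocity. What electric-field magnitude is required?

E = 4.9×10⁴ V/m

For straight-line motion qE = qvB, so E = vB.
E = 7.7×10⁵ × 0.064 = 4.9×10⁴ V/m.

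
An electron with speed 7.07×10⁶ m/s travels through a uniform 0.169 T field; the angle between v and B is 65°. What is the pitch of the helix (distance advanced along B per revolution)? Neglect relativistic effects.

v∥ = v cosθ = 7.07×10⁶·cos65° ≈ 2.988×10⁶ m/s.
T = 2πm/(|q|B) = 2π(9.109×10⁻³¹)/((1.602×10⁻¹⁹)(0.169)) ≈ 2.114×10⁻¹⁰ s.
pitch = v∥ T = (2.988×10⁶)(2.114×10⁻¹⁰) ≈ 6.32×10⁻⁴ m.

p ≈ 6.32×10⁻⁴ m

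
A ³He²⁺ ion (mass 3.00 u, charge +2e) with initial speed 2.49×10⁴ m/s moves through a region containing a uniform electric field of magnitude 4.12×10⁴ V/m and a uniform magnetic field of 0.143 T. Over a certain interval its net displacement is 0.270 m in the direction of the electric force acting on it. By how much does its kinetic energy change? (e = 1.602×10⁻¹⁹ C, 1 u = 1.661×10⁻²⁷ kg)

ΔKE ≈ 3.56×10⁻¹⁵ J

The magnetic force is always ⟂ v and does no work; only the electric force changes KE.
ΔKE = F_E · d = |q|E d = (3.204×10⁻¹⁹)(4.12×10⁴)(0.270) ≈ 3.56×10⁻¹⁵ J.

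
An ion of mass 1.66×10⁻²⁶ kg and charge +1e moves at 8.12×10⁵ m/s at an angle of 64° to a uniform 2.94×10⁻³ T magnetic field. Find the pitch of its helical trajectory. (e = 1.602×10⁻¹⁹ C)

p ≈ 78.8 m

v∥ = v cosθ = 8.12×10⁵·cos64° ≈ 3.560×10⁵ m/s.
T = 2πm/(|q|B) = 2π(1.66×10⁻²⁶)/((1.602×10⁻¹⁹)(2.94×10⁻³)) ≈ 2.215×10⁻⁴ s.
pitch = v∥ T = (3.560×10⁵)(2.215×10⁻⁴) ≈ 78.8 m.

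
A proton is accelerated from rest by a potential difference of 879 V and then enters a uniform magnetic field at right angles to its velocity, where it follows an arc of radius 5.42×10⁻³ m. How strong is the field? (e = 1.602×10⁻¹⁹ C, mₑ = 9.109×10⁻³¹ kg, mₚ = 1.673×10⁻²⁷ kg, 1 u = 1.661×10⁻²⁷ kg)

B ≈ 0.791 T

v = √(2|q|V/m) = √(2·1.602×10⁻¹⁹·879/1.673×10⁻²⁷) ≈ 4.103×10⁵ m/s.
B = mv/(|q|r) = (1.673×10⁻²⁷)(4.103×10⁵)/((1.602×10⁻¹⁹)(5.42×10⁻³)) ≈ 0.791 T.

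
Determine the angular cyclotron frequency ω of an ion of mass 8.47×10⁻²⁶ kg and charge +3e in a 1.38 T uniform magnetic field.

ω ≈ 7.83×10⁶ rad/s

ω = |q|B/m.
ω = (4.806×10⁻¹⁹)(1.38)/8.47×10⁻²⁶ ≈ 7.83×10⁶ rad/s.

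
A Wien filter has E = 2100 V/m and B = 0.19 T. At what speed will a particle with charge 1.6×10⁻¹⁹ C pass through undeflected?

v = 1.1×10⁴ m/s

Zero net Lorentz force requires |qE| = |q v×B|, i.e. E = vB.
v = E/B = 2100/0.19 = 1.1×10⁴ m/s.
The result is independent of the particle's charge and mass.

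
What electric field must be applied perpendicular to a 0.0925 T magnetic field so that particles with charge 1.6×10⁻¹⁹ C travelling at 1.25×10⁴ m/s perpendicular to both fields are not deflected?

For straight-line motion qE = qvB, so E = vB.
E = 1.25×10⁴ × 0.0925 = 1160 V/m.

E = 1160 V/m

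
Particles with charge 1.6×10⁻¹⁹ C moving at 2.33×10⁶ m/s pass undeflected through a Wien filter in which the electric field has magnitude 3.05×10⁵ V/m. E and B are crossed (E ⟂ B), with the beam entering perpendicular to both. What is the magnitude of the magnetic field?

B = 0.131 T

Balance of forces in the selector: qE = qvB ⇒ B = E/v.
B = 3.05×10⁵/2.33×10⁶ = 0.131 T.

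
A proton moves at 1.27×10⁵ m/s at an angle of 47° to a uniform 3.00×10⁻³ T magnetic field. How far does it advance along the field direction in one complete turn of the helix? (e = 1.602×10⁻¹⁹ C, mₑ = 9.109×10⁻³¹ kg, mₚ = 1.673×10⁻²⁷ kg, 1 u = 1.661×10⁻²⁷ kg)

v∥ = v cosθ = 1.27×10⁵·cos47° ≈ 8.661×10⁴ m/s.
T = 2πm/(|q|B) = 2π(1.673×10⁻²⁷)/((1.602×10⁻¹⁹)(3.00×10⁻³)) ≈ 2.187×10⁻⁵ s.
pitch = v∥ T = (8.661×10⁴)(2.187×10⁻⁵) ≈ 1.89 m.

p ≈ 1.89 m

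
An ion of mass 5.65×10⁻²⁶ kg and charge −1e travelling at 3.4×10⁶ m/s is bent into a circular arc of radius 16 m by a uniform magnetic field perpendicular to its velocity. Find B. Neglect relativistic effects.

B ≈ 0.075 T

From |q|vB = mv²/r, B = mv/(|q|r).
B = (5.65×10⁻²⁶)(3.4×10⁶)/((1.602×10⁻¹⁹)(16)) ≈ 0.075 T.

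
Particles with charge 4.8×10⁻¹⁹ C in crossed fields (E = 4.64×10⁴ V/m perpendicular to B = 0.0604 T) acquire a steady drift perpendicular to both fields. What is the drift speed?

The E×B drift speed is v_d = E/B.
v_d = 4.64×10⁴/0.0604 = 7.68×10⁵ m/s.

v_d ≈ 7.68×10⁵ m/s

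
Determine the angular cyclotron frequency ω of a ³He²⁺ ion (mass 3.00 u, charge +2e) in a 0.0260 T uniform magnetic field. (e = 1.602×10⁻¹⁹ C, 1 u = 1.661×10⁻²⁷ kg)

ω ≈ 1.67×10⁶ rad/s

ω = |q|B/m.
ω = (3.204×10⁻¹⁹)(0.0260)/4.983×10⁻²⁷ ≈ 1.67×10⁶ rad/s.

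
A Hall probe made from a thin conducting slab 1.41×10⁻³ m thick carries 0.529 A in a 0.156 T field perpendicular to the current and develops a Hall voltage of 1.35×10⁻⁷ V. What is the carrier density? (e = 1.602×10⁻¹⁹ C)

n ≈ 2.71×10²⁷ m⁻³

From V_H = IB/(n e t), n = IB/(V_H e t).
n = (0.529)(0.156)/((1.35×10⁻⁷)(1.602×10⁻¹⁹)(1.41×10⁻³)) ≈ 2.71×10²⁷ m⁻³.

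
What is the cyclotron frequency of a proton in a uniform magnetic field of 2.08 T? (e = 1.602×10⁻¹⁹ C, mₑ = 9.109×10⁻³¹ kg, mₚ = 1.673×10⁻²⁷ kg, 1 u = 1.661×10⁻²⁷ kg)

f = |q|B/(2πm).
f = (1.602×10⁻¹⁹)(2.08)/(2π·1.673×10⁻²⁷) ≈ 3.17×10⁷ Hz.

f ≈ 3.17×10⁷ Hz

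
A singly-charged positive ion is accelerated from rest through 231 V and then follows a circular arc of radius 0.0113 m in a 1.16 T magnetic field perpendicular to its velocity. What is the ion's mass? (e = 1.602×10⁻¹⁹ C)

m ≈ 5.96×10⁻²⁶ kg

Combine |q|V = ½mv² and r = mv/(|q|B): eliminate v to get m = qB²r²/(2V).
m = (1.602×10⁻¹⁹)(1.16)²(0.0113)²/(2·231) ≈ 5.96×10⁻²⁶ kg.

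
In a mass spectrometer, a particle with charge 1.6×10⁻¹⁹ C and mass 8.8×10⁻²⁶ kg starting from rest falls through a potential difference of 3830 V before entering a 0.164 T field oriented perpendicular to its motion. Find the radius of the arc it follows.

Acceleration: |q|V = ½mv² ⇒ v = √(2|q|V/m) = √(2·1.6×10⁻¹⁹·3830/8.8×10⁻²⁶) ≈ 1.180×10⁵ m/s.
In the field: r = mv/(|q|B) = (8.8×10⁻²⁶)(1.180×10⁵)/((1.6×10⁻¹⁹)(0.164)) ≈ 0.396 m.

r ≈ 0.396 m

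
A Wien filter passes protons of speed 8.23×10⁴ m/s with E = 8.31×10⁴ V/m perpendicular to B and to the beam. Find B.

Balance of forces in the selector: qE = qvB ⇒ B = E/v.
B = 8.31×10⁴/8.23×10⁴ = 1.01 T.

B = 1.01 T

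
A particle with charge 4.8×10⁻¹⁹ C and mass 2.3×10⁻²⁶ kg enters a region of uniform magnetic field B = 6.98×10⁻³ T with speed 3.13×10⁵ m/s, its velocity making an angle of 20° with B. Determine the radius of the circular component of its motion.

r ≈ 0.735 m

v⊥ = v sinθ = 3.13×10⁵·sin20° ≈ 1.071×10⁵ m/s.
r = m v⊥/(|q|B) = (2.3×10⁻²⁶)(1.071×10⁵)/((4.8×10⁻¹⁹)(6.98×10⁻³)) ≈ 0.735 m.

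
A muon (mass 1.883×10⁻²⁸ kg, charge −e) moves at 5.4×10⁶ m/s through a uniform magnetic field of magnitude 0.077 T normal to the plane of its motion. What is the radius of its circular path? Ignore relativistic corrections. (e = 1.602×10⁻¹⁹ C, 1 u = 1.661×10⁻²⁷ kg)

The magnetic force provides the centripetal force: |q|vB = mv²/r.
r = mv/(|q|B) = (1.883×10⁻²⁸)(5.4×10⁶)/((1.602×10⁻¹⁹)(0.077)) ≈ 0.082 m.

r ≈ 0.082 m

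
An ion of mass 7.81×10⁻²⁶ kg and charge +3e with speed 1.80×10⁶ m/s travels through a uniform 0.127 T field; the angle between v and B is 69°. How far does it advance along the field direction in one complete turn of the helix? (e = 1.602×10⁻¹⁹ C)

v∥ = v cosθ = 1.80×10⁶·cos69° ≈ 6.451×10⁵ m/s.
T = 2πm/(|q|B) = 2π(7.81×10⁻²⁶)/((4.806×10⁻¹⁹)(0.127)) ≈ 8.040×10⁻⁶ s.
pitch = v∥ T = (6.451×10⁵)(8.040×10⁻⁶) ≈ 5.19 m.

p ≈ 5.19 m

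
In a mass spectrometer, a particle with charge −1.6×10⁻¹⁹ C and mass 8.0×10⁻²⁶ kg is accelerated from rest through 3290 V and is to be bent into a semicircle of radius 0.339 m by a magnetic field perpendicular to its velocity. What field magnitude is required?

B ≈ 0.169 T

v = √(2|q|V/m) = √(2·1.6×10⁻¹⁹·3290/8.0×10⁻²⁶) ≈ 1.147×10⁵ m/s.
B = mv/(|q|r) = (8.0×10⁻²⁶)(1.147×10⁵)/((1.6×10⁻¹⁹)(0.339)) ≈ 0.169 T.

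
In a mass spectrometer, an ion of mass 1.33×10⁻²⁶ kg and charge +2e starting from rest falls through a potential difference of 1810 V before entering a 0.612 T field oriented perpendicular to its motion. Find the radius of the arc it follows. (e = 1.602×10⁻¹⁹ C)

Acceleration: |q|V = ½mv² ⇒ v = √(2|q|V/m) = √(2·3.204×10⁻¹⁹·1810/1.33×10⁻²⁶) ≈ 2.953×10⁵ m/s.
In the field: r = mv/(|q|B) = (1.33×10⁻²⁶)(2.953×10⁵)/((3.204×10⁻¹⁹)(0.612)) ≈ 0.0200 m.

r ≈ 0.0200 m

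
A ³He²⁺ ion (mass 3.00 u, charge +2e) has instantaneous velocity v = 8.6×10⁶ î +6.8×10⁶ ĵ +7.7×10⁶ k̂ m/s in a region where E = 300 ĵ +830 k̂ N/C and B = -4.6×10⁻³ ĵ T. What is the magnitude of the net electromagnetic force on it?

v×B = (3.54×10⁴, 0, -3.96×10⁴) N/C.
E + v×B = (3.54×10⁴, 300, -3.87×10⁴) N/C.
F = q(E + v×B) = (3.204×10⁻¹⁹ C)·(3.54×10⁴, 300, -3.87×10⁴) = (1.13×10⁻¹⁴, 9.61×10⁻¹⁷, -1.24×10⁻¹⁴) N.
|F| = 1.68×10⁻¹⁴ N.

|F| ≈ 1.68×10⁻¹⁴ N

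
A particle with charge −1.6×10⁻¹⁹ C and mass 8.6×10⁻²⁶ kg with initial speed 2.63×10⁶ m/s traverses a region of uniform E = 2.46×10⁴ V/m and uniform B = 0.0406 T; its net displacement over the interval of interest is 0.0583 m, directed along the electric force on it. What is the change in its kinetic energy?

ΔKE ≈ 2.29×10⁻¹⁶ J

The magnetic force is always ⟂ v and does no work; only the electric force changes KE.
ΔKE = F_E · d = |q|E d = (1.6×10⁻¹⁹)(2.46×10⁴)(0.0583) ≈ 2.29×10⁻¹⁶ J.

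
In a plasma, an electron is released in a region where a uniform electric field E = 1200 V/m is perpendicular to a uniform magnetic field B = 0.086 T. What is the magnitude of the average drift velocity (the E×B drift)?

The E×B drift speed is v_d = E/B.
v_d = 1200/0.086 = 1.4×10⁴ m/s.

v_d ≈ 1.4×10⁴ m/s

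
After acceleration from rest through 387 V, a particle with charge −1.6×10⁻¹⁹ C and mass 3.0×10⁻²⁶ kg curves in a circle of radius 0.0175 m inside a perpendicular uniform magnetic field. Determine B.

B ≈ 0.688 T

v = √(2|q|V/m) = √(2·1.6×10⁻¹⁹·387/3.0×10⁻²⁶) ≈ 6.425×10⁴ m/s.
B = mv/(|q|r) = (3.0×10⁻²⁶)(6.425×10⁴)/((1.6×10⁻¹⁹)(0.0175)) ≈ 0.688 T.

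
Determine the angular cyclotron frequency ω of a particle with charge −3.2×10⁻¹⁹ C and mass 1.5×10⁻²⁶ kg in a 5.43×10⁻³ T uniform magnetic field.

ω ≈ 1.16×10⁵ rad/s

ω = |q|B/m.
ω = (3.2×10⁻¹⁹)(5.43×10⁻³)/1.5×10⁻²⁶ ≈ 1.16×10⁵ rad/s.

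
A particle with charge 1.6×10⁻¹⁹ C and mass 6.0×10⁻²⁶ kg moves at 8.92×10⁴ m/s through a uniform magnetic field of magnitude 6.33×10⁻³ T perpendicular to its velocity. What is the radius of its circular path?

The magnetic force provides the centripetal force: |q|vB = mv²/r.
r = mv/(|q|B) = (6.0×10⁻²⁶)(8.92×10⁴)/((1.6×10⁻¹⁹)(6.33×10⁻³)) ≈ 5.28 m.

r ≈ 5.28 m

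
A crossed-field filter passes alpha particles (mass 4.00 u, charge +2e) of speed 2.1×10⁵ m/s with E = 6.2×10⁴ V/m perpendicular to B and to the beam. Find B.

Balance of forces in the selector: qE = qvB ⇒ B = E/v.
B = 6.2×10⁴/2.1×10⁵ = 0.30 T.

B = 0.30 T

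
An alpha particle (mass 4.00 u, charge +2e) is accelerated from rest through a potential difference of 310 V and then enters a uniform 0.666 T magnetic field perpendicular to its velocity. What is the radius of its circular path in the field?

Acceleration: |q|V = ½mv² ⇒ v = √(2|q|V/m) = √(2·3.204×10⁻¹⁹·310/6.644×10⁻²⁷) ≈ 1.729×10⁵ m/s.
In the field: r = mv/(|q|B) = (6.644×10⁻²⁷)(1.729×10⁵)/((3.204×10⁻¹⁹)(0.666)) ≈ 5.38×10⁻³ m.

r ≈ 5.38×10⁻³ m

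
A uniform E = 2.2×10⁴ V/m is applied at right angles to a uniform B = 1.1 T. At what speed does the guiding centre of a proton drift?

v_d ≈ 2.0×10⁴ m/s

The steady drift has the magnetic force balancing the electric force, so v_d = E/B.
v_d = 2.2×10⁴/1.1 = 2.0×10⁴ m/s.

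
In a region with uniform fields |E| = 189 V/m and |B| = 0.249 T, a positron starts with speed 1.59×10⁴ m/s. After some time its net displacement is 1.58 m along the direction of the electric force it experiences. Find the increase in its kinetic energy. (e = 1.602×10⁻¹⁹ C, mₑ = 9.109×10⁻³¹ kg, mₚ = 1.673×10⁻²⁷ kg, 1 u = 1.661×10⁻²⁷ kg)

ΔKE ≈ 4.78×10⁻¹⁷ J

The magnetic force is always ⟂ v and does no work; only the electric force changes KE.
ΔKE = F_E · d = |q|E d = (1.602×10⁻¹⁹)(189)(1.58) ≈ 4.78×10⁻¹⁷ J.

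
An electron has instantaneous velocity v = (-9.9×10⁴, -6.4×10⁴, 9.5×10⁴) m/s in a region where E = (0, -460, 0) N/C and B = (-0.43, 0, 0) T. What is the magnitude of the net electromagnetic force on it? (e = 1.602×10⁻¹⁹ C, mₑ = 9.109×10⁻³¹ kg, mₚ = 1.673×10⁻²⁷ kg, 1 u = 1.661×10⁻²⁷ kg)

|F| ≈ 7.95×10⁻¹⁵ N

v×B = (0, -4.08×10⁴, -2.75×10⁴) N/C.
E + v×B = (0, -4.13×10⁴, -2.75×10⁴) N/C.
F = q(E + v×B) = (−1.602×10⁻¹⁹ C)·(0, -4.13×10⁴, -2.75×10⁴) = (0, 6.62×10⁻¹⁵, 4.41×10⁻¹⁵) N.
|F| = 7.95×10⁻¹⁵ N.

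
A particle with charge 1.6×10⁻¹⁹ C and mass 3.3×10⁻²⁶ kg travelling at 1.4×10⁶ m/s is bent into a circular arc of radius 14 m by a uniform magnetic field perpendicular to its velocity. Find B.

From |q|vB = mv²/r, B = mv/(|q|r).
B = (3.3×10⁻²⁶)(1.4×10⁶)/((1.6×10⁻¹⁹)(14)) ≈ 0.021 T.

B ≈ 0.021 T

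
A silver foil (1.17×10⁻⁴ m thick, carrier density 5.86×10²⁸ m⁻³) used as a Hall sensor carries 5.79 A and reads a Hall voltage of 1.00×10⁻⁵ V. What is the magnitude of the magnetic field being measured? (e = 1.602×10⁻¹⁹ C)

From V_H = IB/(n e t), B = V_H n e t / I.
B = (1.00×10⁻⁵)(5.86×10²⁸)(1.602×10⁻¹⁹)(1.17×10⁻⁴)/5.79 ≈ 1.90 T.

B ≈ 1.90 T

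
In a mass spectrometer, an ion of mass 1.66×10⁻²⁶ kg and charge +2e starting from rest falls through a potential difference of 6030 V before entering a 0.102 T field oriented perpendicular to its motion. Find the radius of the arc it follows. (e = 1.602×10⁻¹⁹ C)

Acceleration: |q|V = ½mv² ⇒ v = √(2|q|V/m) = √(2·3.204×10⁻¹⁹·6030/1.66×10⁻²⁶) ≈ 4.825×10⁵ m/s.
In the field: r = mv/(|q|B) = (1.66×10⁻²⁶)(4.825×10⁵)/((3.204×10⁻¹⁹)(0.102)) ≈ 0.245 m.

r ≈ 0.245 m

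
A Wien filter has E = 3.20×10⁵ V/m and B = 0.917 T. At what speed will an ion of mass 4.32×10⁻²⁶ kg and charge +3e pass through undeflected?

v = 3.49×10⁵ m/s

Zero net Lorentz force requires |qE| = |q v×B|, i.e. E = vB.
v = E/B = 3.20×10⁵/0.917 = 3.49×10⁵ m/s.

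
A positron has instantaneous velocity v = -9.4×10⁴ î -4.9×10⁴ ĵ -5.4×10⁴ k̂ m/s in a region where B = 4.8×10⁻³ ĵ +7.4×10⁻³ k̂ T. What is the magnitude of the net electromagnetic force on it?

v×B = (-103, 696, -451) N/C.
F = q v×B = (1.602×10⁻¹⁹ C)·(-103, 696, -451) = (-1.66×10⁻¹⁷, 1.11×10⁻¹⁶, -7.23×10⁻¹⁷) N.
|F| = 1.34×10⁻¹⁶ N.

|F| ≈ 1.34×10⁻¹⁶ N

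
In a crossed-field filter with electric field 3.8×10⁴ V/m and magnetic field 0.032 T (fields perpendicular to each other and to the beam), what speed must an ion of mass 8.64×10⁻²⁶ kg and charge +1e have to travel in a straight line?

Zero net Lorentz force requires |qE| = |q v×B|, i.e. E = vB.
v = E/B = 3.8×10⁴/0.032 = 1.2×10⁶ m/s.
The result is independent of the particle's charge and mass.

v = 1.2×10⁶ m/s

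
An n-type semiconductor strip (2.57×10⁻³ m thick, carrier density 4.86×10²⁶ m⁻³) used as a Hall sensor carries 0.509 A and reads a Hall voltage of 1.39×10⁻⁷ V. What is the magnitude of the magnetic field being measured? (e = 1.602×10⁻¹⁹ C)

B ≈ 0.0546 T

From V_H = IB/(n e t), B = V_H n e t / I.
B = (1.39×10⁻⁷)(4.86×10²⁶)(1.602×10⁻¹⁹)(2.57×10⁻³)/0.509 ≈ 0.0546 T.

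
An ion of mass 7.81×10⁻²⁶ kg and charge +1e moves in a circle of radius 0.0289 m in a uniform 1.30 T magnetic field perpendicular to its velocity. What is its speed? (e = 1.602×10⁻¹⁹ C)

v ≈ 7.71×10⁴ m/s

From |q|vB = mv²/r, v = |q|Br/m.
v = (1.602×10⁻¹⁹)(1.30)(0.0289)/7.81×10⁻²⁶ ≈ 7.71×10⁴ m/s.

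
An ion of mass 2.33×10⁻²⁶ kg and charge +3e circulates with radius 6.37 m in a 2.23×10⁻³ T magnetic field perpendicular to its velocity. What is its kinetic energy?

KE ≈ 6240 eV

v = |q|Br/m, then KE = ½mv² = (qBr)²/(2m).
v = (4.806×10⁻¹⁹)(2.23×10⁻³)(6.37)/2.33×10⁻²⁶ ≈ 2.930×10⁵ m/s.
KE = ½(2.33×10⁻²⁶)(2.930×10⁵)² ≈ 1.00×10⁻¹⁵ J = 6240 eV.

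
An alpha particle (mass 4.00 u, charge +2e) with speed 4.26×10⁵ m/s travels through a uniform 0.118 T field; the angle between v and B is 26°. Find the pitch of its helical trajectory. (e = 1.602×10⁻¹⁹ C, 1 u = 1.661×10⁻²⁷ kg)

p ≈ 0.423 m

v∥ = v cosθ = 4.26×10⁵·cos26° ≈ 3.829×10⁵ m/s.
T = 2πm/(|q|B) = 2π(6.644×10⁻²⁷)/((3.204×10⁻¹⁹)(0.118)) ≈ 1.104×10⁻⁶ s.
pitch = v∥ T = (3.829×10⁵)(1.104×10⁻⁶) ≈ 0.423 m.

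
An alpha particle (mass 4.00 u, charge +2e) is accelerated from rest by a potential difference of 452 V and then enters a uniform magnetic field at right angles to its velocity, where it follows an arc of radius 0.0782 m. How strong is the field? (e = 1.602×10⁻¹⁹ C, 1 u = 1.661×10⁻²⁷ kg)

B ≈ 0.0554 T

v = √(2|q|V/m) = √(2·3.204×10⁻¹⁹·452/6.644×10⁻²⁷) ≈ 2.088×10⁵ m/s.
B = mv/(|q|r) = (6.644×10⁻²⁷)(2.088×10⁵)/((3.204×10⁻¹⁹)(0.0782)) ≈ 0.0554 T.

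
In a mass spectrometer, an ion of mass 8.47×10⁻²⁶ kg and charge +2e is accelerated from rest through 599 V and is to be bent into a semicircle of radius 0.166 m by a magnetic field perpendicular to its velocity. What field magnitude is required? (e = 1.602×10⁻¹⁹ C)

v = √(2|q|V/m) = √(2·3.204×10⁻¹⁹·599/8.47×10⁻²⁶) ≈ 6.732×10⁴ m/s.
B = mv/(|q|r) = (8.47×10⁻²⁶)(6.732×10⁴)/((3.204×10⁻¹⁹)(0.166)) ≈ 0.107 T.

B ≈ 0.107 T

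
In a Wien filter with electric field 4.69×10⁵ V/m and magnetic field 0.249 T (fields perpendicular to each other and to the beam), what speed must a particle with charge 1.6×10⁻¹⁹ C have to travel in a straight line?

For undeflected motion the electric and magnetic forces balance: qE = qvB.
v = E/B = 4.69×10⁵/0.249 = 1.88×10⁶ m/s.

v = 1.88×10⁶ m/s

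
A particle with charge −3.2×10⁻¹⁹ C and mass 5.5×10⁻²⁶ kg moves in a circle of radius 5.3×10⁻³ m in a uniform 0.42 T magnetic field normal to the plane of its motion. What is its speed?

v ≈ 1.3×10⁴ m/s

From |q|vB = mv²/r, v = |q|Br/m.
v = (3.2×10⁻¹⁹)(0.42)(5.3×10⁻³)/5.5×10⁻²⁶ ≈ 1.3×10⁴ m/s.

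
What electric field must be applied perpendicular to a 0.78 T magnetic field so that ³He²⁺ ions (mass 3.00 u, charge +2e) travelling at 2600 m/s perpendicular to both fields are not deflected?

E = 2000 V/m

For straight-line motion qE = qvB, so E = vB.
E = 2600 × 0.78 = 2000 V/m.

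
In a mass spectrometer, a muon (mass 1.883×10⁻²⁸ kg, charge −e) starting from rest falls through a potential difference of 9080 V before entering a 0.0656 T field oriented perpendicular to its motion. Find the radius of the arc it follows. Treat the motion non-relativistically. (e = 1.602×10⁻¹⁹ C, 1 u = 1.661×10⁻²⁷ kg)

r ≈ 0.0704 m

Acceleration: |q|V = ½mv² ⇒ v = √(2|q|V/m) = √(2·1.602×10⁻¹⁹·9080/1.883×10⁻²⁸) ≈ 3.931×10⁶ m/s.
In the field: r = mv/(|q|B) = (1.883×10⁻²⁸)(3.931×10⁶)/((1.602×10⁻¹⁹)(0.0656)) ≈ 0.0704 m.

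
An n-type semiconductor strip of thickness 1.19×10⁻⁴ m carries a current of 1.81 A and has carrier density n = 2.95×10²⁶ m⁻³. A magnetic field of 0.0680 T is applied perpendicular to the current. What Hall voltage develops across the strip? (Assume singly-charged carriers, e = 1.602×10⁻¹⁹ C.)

V_H = IB/(n e t).
V_H = (1.81)(0.0680)/((2.95×10²⁶)(1.602×10⁻¹⁹)(1.19×10⁻⁴)) ≈ 2.19×10⁻⁵ V.

V_H ≈ 2.19×10⁻⁵ V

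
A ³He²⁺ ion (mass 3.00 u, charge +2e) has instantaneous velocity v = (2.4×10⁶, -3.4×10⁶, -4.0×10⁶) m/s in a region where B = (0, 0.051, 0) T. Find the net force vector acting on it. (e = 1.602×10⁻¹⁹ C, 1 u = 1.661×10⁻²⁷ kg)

v×B = (2.04×10⁵, 0, 1.22×10⁵) N/C.
F = q v×B = (3.204×10⁻¹⁹ C)·(2.04×10⁵, 0, 1.22×10⁵) = (6.54×10⁻¹⁴, 0, 3.92×10⁻¹⁴) N.

F ≈ (6.54×10⁻¹⁴, 0, 3.92×10⁻¹⁴) N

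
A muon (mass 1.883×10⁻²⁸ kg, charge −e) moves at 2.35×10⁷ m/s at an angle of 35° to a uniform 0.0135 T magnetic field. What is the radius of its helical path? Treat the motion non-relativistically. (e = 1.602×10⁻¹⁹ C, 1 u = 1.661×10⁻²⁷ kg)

v⊥ = v sinθ = 2.35×10⁷·sin35° ≈ 1.348×10⁷ m/s.
r = m v⊥/(|q|B) = (1.883×10⁻²⁸)(1.348×10⁷)/((1.602×10⁻¹⁹)(0.0135)) ≈ 1.17 m.

r ≈ 1.17 m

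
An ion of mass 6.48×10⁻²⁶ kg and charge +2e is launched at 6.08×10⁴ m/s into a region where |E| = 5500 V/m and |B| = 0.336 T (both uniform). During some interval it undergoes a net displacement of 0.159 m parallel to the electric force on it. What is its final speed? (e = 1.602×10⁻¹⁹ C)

B does no work; ΔKE = |q|E d.
½mv_f² = ½mv₀² + |q|Ed = ½(6.48×10⁻²⁶)(6.08×10⁴)² + (3.204×10⁻¹⁹)(5500)(0.159) ≈ 1.198×10⁻¹⁶ J + 2.802×10⁻¹⁶ J ≈ 4.000×10⁻¹⁶ J.
v_f = √(2·4.000×10⁻¹⁶/6.48×10⁻²⁶) ≈ 1.11×10⁵ m/s.

v_f ≈ 1.11×10⁵ m/s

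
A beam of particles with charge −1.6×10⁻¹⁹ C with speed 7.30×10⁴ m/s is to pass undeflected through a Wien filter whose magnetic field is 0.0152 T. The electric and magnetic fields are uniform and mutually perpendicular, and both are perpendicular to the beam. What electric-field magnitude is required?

E = 1110 V/m

For straight-line motion qE = qvB, so E = vB.
E = 7.30×10⁴ × 0.0152 = 1110 V/m.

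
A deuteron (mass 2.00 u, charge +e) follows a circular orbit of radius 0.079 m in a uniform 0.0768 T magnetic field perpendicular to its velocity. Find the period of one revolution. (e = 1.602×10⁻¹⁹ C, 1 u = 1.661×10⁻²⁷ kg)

The cyclotron period depends only on m, q, B: T = 2πm/(|q|B).
T = 2π(3.322×10⁻²⁷)/((1.602×10⁻¹⁹)(0.0768)) ≈ 1.70×10⁻⁶ s.

T ≈ 1.70×10⁻⁶ s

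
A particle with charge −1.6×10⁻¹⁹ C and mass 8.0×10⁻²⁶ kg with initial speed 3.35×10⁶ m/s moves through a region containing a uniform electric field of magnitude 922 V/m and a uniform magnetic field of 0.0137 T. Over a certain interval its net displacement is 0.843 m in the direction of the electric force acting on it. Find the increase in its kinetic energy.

ΔKE ≈ 1.24×10⁻¹⁶ J

The magnetic force is always ⟂ v and does no work; only the electric force changes KE.
ΔKE = F_E · d = |q|E d = (1.6×10⁻¹⁹)(922)(0.843) ≈ 1.24×10⁻¹⁶ J.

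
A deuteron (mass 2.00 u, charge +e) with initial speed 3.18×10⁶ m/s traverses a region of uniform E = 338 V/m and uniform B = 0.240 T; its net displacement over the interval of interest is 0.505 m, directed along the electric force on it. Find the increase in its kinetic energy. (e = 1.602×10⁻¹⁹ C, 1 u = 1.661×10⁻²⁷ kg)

The magnetic force is always ⟂ v and does no work; only the electric force changes KE.
ΔKE = F_E · d = |q|E d = (1.602×10⁻¹⁹)(338)(0.505) ≈ 2.73×10⁻¹⁷ J.

ΔKE ≈ 2.73×10⁻¹⁷ J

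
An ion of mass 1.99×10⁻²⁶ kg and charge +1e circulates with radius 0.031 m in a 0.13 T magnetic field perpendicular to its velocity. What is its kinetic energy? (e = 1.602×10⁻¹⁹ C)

v = |q|Br/m, then KE = ½mv² = (qBr)²/(2m).
v = (1.602×10⁻¹⁹)(0.13)(0.031)/1.99×10⁻²⁶ ≈ 3.244×10⁴ m/s.
KE = ½(1.99×10⁻²⁶)(3.244×10⁴)² ≈ 1.0×10⁻¹⁷ J.

KE ≈ 1.0×10⁻¹⁷ J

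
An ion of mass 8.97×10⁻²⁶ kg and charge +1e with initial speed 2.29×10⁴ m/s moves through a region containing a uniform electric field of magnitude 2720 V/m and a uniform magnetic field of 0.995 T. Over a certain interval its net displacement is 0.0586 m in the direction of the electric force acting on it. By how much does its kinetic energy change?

The magnetic force is always ⟂ v and does no work; only the electric force changes KE.
ΔKE = F_E · d = |q|E d = (1.602×10⁻¹⁹)(2720)(0.0586) ≈ 2.55×10⁻¹⁷ J.

ΔKE ≈ 2.55×10⁻¹⁷ J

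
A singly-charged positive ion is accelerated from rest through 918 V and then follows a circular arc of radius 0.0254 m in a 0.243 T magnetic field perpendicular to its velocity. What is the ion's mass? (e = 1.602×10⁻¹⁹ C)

Combine |q|V = ½mv² and r = mv/(|q|B): eliminate v to get m = qB²r²/(2V).
m = (1.602×10⁻¹⁹)(0.243)²(0.0254)²/(2·918) ≈ 3.32×10⁻²⁷ kg.

m ≈ 3.32×10⁻²⁷ kg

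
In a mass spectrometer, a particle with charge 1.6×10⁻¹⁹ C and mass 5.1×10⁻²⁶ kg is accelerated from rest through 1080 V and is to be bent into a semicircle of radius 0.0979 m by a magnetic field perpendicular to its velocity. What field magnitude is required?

B ≈ 0.268 T

v = √(2|q|V/m) = √(2·1.6×10⁻¹⁹·1080/5.1×10⁻²⁶) ≈ 8.232×10⁴ m/s.
B = mv/(|q|r) = (5.1×10⁻²⁶)(8.232×10⁴)/((1.6×10⁻¹⁹)(0.0979)) ≈ 0.268 T.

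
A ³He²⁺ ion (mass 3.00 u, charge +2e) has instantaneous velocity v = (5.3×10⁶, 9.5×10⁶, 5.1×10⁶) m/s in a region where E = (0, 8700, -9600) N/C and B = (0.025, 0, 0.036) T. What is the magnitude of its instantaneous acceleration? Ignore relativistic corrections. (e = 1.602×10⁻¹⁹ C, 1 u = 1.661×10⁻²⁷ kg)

v×B = (3.42×10⁵, -6.33×10⁴, -2.38×10⁵) N/C.
E + v×B = (3.42×10⁵, -5.46×10⁴, -2.47×10⁵) N/C.
F = q(E + v×B) = (3.204×10⁻¹⁹ C)·(3.42×10⁵, -5.46×10⁴, -2.47×10⁵) = (1.10×10⁻¹³, -1.75×10⁻¹⁴, -7.92×10⁻¹⁴) N.
|a| = |F|/m = 1.363×10⁻¹³/4.983×10⁻²⁷ ≈ 2.74×10¹³ m/s².

|a| ≈ 2.74×10¹³ m/s²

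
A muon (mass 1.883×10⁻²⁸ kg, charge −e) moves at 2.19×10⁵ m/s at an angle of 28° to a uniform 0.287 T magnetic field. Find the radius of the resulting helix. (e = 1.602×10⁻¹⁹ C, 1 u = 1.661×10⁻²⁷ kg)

v⊥ = v sinθ = 2.19×10⁵·sin28° ≈ 1.028×10⁵ m/s.
r = m v⊥/(|q|B) = (1.883×10⁻²⁸)(1.028×10⁵)/((1.602×10⁻¹⁹)(0.287)) ≈ 4.21×10⁻⁴ m.

r ≈ 4.21×10⁻⁴ m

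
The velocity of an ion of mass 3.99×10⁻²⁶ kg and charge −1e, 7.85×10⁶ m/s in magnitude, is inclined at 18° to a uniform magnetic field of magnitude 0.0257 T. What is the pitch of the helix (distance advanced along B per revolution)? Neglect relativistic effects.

v∥ = v cosθ = 7.85×10⁶·cos18° ≈ 7.466×10⁶ m/s.
T = 2πm/(|q|B) = 2π(3.99×10⁻²⁶)/((1.602×10⁻¹⁹)(0.0257)) ≈ 6.089×10⁻⁵ s.
pitch = v∥ T = (7.466×10⁶)(6.089×10⁻⁵) ≈ 455 m.

p ≈ 455 m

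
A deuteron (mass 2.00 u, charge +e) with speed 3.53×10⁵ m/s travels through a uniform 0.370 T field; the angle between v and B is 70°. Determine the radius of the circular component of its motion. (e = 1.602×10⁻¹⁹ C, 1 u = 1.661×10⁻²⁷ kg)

r ≈ 0.0186 m

v⊥ = v sinθ = 3.53×10⁵·sin70° ≈ 3.317×10⁵ m/s.
r = m v⊥/(|q|B) = (3.322×10⁻²⁷)(3.317×10⁵)/((1.602×10⁻¹⁹)(0.370)) ≈ 0.0186 m.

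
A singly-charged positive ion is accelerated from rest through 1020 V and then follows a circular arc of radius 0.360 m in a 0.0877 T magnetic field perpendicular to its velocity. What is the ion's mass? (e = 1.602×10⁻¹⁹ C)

m ≈ 7.83×10⁻²⁶ kg

Combine |q|V = ½mv² and r = mv/(|q|B): eliminate v to get m = qB²r²/(2V).
m = (1.602×10⁻¹⁹)(0.0877)²(0.360)²/(2·1020) ≈ 7.83×10⁻²⁶ kg.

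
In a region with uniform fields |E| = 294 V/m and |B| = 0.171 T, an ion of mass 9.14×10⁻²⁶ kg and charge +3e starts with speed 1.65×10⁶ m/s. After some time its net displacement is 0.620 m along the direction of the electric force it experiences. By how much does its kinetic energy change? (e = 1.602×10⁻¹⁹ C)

ΔKE ≈ 8.76×10⁻¹⁷ J

The magnetic force is always ⟂ v and does no work; only the electric force changes KE.
ΔKE = F_E · d = |q|E d = (4.806×10⁻¹⁹)(294)(0.620) ≈ 8.76×10⁻¹⁷ J.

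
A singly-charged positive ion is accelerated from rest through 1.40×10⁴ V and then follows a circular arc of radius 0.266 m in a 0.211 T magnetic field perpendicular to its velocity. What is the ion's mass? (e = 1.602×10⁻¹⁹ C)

Combine |q|V = ½mv² and r = mv/(|q|B): eliminate v to get m = qB²r²/(2V).
m = (1.602×10⁻¹⁹)(0.211)²(0.266)²/(2·1.40×10⁴) ≈ 1.80×10⁻²⁶ kg.

m ≈ 1.80×10⁻²⁶ kg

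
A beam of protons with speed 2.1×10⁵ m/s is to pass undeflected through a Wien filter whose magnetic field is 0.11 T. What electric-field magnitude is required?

For straight-line motion qE = qvB, so E = vB.
E = 2.1×10⁵ × 0.11 = 2.3×10⁴ V/m.

E = 2.3×10⁴ V/m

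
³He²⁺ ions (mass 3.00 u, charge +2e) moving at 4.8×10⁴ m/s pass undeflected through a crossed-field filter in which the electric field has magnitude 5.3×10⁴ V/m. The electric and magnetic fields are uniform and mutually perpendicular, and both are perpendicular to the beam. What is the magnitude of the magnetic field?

Balance of forces in the selector: qE = qvB ⇒ B = E/v.
B = 5.3×10⁴/4.8×10⁴ = 1.1 T.

B = 1.1 T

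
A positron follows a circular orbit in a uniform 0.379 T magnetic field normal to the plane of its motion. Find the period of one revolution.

T ≈ 9.43×10⁻¹¹ s

The cyclotron period depends only on m, q, B: T = 2πm/(|q|B).
T = 2π(9.109×10⁻³¹)/((1.602×10⁻¹⁹)(0.379)) ≈ 9.43×10⁻¹¹ s.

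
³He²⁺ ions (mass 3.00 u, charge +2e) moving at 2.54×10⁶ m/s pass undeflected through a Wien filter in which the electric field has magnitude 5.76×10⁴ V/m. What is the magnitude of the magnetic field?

Balance of forces in the selector: qE = qvB ⇒ B = E/v.
B = 5.76×10⁴/2.54×10⁶ = 0.0227 T.

B = 0.0227 T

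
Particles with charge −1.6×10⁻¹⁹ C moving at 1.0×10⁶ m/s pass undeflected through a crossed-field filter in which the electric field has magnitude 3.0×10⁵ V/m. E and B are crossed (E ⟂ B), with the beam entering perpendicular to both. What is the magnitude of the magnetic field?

Balance of forces in the selector: qE = qvB ⇒ B = E/v.
B = 3.0×10⁵/1.0×10⁶ = 0.30 T.

B = 0.30 T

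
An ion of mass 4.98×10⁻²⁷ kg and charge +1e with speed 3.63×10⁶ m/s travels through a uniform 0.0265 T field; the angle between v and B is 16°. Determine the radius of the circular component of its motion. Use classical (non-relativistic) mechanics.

v⊥ = v sinθ = 3.63×10⁶·sin16° ≈ 1.001×10⁶ m/s.
r = m v⊥/(|q|B) = (4.98×10⁻²⁷)(1.001×10⁶)/((1.602×10⁻¹⁹)(0.0265)) ≈ 1.17 m.

r ≈ 1.17 m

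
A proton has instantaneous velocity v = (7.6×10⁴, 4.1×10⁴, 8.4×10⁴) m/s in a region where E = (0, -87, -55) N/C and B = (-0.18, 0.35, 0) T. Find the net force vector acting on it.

v×B = (-2.94×10⁴, -1.51×10⁴, 3.40×10⁴) N/C.
E + v×B = (-2.94×10⁴, -1.52×10⁴, 3.39×10⁴) N/C.
F = q(E + v×B) = (1.602×10⁻¹⁹ C)·(-2.94×10⁴, -1.52×10⁴, 3.39×10⁴) = (-4.71×10⁻¹⁵, -2.44×10⁻¹⁵, 5.43×10⁻¹⁵) N.

F ≈ (-4.71×10⁻¹⁵, -2.44×10⁻¹⁵, 5.43×10⁻¹⁵) N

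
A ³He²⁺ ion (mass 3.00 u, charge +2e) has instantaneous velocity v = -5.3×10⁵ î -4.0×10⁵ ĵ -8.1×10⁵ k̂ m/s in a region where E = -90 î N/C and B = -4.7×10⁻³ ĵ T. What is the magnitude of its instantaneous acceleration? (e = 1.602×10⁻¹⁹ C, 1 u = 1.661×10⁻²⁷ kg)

|a| ≈ 2.97×10¹¹ m/s²

v×B = (-3810, 0, 2490) N/C.
E + v×B = (-3900, 0, 2490) N/C.
F = q(E + v×B) = (3.204×10⁻¹⁹ C)·(-3900, 0, 2490) = (-1.25×10⁻¹⁵, 0, 7.98×10⁻¹⁶) N.
|a| = |F|/m = 1.482×10⁻¹⁵/4.983×10⁻²⁷ ≈ 2.97×10¹¹ m/s².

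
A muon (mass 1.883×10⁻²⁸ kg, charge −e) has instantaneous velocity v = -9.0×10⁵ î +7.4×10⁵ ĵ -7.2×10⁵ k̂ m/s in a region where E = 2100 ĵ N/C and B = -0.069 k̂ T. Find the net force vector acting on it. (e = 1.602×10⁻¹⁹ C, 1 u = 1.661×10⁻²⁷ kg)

F ≈ (8.18×10⁻¹⁵, 9.61×10⁻¹⁵, 0) N

v×B = (-5.11×10⁴, -6.21×10⁴, 0) N/C.
E + v×B = (-5.11×10⁴, -6.00×10⁴, 0) N/C.
F = q(E + v×B) = (−1.602×10⁻¹⁹ C)·(-5.11×10⁴, -6.00×10⁴, 0) = (8.18×10⁻¹⁵, 9.61×10⁻¹⁵, 0) N.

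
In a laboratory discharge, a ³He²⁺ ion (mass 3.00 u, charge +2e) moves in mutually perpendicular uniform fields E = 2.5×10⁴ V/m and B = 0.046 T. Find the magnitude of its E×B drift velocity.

v_d ≈ 5.4×10⁵ m/s

In crossed fields the guiding centre drifts at v_d = |E×B|/B² = E/B, independent of charge and mass.
v_d = 2.5×10⁴/0.046 = 5.4×10⁵ m/s.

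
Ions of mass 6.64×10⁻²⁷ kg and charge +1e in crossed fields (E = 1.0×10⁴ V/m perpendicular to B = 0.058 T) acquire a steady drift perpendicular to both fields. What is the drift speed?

In crossed fields the guiding centre drifts at v_d = |E×B|/B² = E/B, independent of charge and mass.
v_d = 1.0×10⁴/0.058 = 1.7×10⁵ m/s.

v_d ≈ 1.7×10⁵ m/s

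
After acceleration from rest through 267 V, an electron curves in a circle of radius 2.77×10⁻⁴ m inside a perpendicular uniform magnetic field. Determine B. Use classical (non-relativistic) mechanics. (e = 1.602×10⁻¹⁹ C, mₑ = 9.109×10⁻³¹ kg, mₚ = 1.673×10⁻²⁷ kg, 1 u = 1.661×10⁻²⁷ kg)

B ≈ 0.199 T

v = √(2|q|V/m) = √(2·1.602×10⁻¹⁹·267/9.109×10⁻³¹) ≈ 9.691×10⁶ m/s.
B = mv/(|q|r) = (9.109×10⁻³¹)(9.691×10⁶)/((1.602×10⁻¹⁹)(2.77×10⁻⁴)) ≈ 0.199 T.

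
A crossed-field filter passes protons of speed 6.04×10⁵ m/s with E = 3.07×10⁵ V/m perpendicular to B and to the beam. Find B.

Balance of forces in the selector: qE = qvB ⇒ B = E/v.
B = 3.07×10⁵/6.04×10⁵ = 0.508 T.

B = 0.508 T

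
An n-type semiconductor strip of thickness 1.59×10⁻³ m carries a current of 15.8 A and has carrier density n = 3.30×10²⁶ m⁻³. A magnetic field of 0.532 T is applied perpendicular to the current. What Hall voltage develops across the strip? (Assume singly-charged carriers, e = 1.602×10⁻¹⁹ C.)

V_H = IB/(n e t).
V_H = (15.8)(0.532)/((3.30×10²⁶)(1.602×10⁻¹⁹)(1.59×10⁻³)) ≈ 1.00×10⁻⁴ V.

V_H ≈ 1.00×10⁻⁴ V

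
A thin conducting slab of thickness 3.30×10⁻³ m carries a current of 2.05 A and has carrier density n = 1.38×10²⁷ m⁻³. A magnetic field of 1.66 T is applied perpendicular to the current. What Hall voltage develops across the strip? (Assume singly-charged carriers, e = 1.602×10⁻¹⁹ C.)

V_H ≈ 4.66×10⁻⁶ V

V_H = IB/(n e t).
V_H = (2.05)(1.66)/((1.38×10²⁷)(1.602×10⁻¹⁹)(3.30×10⁻³)) ≈ 4.66×10⁻⁶ V.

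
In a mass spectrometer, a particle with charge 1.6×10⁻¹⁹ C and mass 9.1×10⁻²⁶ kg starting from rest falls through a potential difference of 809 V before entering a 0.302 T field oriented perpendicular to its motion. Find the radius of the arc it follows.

r ≈ 0.100 m

Acceleration: |q|V = ½mv² ⇒ v = √(2|q|V/m) = √(2·1.6×10⁻¹⁹·809/9.1×10⁻²⁶) ≈ 5.334×10⁴ m/s.
In the field: r = mv/(|q|B) = (9.1×10⁻²⁶)(5.334×10⁴)/((1.6×10⁻¹⁹)(0.302)) ≈ 0.100 m.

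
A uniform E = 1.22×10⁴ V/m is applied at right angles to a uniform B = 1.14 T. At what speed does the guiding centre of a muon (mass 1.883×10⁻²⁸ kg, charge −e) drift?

v_d ≈ 1.07×10⁴ m/s

The steady drift has the magnetic force balancing the electric force, so v_d = E/B.
v_d = 1.22×10⁴/1.14 = 1.07×10⁴ m/s.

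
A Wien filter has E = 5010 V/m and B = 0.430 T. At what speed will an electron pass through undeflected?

Zero net Lorentz force requires |qE| = |q v×B|, i.e. E = vB.
v = E/B = 5010/0.430 = 1.17×10⁴ m/s.

v = 1.17×10⁴ m/s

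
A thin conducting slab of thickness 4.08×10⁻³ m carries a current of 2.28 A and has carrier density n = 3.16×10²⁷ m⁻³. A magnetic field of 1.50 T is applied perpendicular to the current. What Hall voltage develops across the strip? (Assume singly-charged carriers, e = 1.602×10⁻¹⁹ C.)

V_H ≈ 1.66×10⁻⁶ V

V_H = IB/(n e t).
V_H = (2.28)(1.50)/((3.16×10²⁷)(1.602×10⁻¹⁹)(4.08×10⁻³)) ≈ 1.66×10⁻⁶ V.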